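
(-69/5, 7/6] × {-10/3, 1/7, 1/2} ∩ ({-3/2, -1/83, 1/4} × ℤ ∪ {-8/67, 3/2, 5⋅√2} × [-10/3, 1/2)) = {-8/67} × {-10/3, 1/7}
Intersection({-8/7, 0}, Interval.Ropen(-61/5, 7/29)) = {-8/7, 0}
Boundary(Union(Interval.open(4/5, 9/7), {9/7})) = {4/5, 9/7}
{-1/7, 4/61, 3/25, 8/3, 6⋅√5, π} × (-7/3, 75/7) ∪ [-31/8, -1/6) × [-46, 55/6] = ([-31/8, -1/6) × [-46, 55/6]) ∪ ({-1/7, 4/61, 3/25, 8/3, 6⋅√5, π} × (-7/3, 75/7))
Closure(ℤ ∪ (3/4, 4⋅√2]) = ℤ ∪ [3/4, 4⋅√2]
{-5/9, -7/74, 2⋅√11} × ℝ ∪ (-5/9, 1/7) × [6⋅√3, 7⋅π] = ({-5/9, -7/74, 2⋅√11} × ℝ) ∪ ((-5/9, 1/7) × [6⋅√3, 7⋅π])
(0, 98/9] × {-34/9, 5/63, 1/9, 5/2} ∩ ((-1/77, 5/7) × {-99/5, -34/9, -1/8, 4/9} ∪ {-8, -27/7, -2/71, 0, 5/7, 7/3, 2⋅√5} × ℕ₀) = (0, 5/7) × {-34/9}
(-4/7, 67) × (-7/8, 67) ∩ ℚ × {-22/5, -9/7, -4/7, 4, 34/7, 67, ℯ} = (ℚ ∩ (-4/7, 67)) × {-4/7, 4, 34/7, ℯ}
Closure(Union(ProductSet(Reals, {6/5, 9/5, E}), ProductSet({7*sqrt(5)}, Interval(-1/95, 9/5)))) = Union(ProductSet({7*sqrt(5)}, Interval(-1/95, 9/5)), ProductSet(Reals, {6/5, 9/5, E}))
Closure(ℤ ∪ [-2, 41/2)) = ℤ ∪ [-2, 41/2]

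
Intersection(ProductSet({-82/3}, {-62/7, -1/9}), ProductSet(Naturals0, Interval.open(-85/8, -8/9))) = EmptySet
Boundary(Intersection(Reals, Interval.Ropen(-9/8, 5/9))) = {-9/8, 5/9}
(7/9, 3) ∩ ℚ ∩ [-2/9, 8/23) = ∅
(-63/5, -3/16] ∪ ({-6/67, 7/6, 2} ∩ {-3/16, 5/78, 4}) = (-63/5, -3/16]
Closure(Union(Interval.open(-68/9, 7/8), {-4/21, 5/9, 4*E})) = Union({4*E}, Interval(-68/9, 7/8))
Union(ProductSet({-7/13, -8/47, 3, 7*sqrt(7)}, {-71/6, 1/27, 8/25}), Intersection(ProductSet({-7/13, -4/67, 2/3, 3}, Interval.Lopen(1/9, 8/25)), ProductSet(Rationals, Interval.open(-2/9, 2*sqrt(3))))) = Union(ProductSet({-7/13, -8/47, 3, 7*sqrt(7)}, {-71/6, 1/27, 8/25}), ProductSet({-7/13, -4/67, 2/3, 3}, Interval.Lopen(1/9, 8/25)))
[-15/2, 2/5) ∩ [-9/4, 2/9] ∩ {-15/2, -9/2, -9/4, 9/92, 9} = {-9/4, 9/92}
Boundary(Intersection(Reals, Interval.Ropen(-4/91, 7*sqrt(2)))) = {-4/91, 7*sqrt(2)}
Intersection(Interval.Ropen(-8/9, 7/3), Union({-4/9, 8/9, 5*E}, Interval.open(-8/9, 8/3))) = Interval.open(-8/9, 7/3)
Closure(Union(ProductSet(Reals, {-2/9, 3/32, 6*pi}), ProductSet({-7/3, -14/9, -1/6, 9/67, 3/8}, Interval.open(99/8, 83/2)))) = Union(ProductSet({-7/3, -14/9, -1/6, 9/67, 3/8}, Interval(99/8, 83/2)), ProductSet(Reals, {-2/9, 3/32, 6*pi}))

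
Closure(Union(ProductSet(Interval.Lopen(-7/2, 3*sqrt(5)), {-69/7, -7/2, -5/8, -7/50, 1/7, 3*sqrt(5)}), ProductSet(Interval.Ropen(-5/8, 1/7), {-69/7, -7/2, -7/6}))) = Union(ProductSet(Interval(-7/2, 3*sqrt(5)), {-69/7, -7/2, -5/8, -7/50, 1/7, 3*sqrt(5)}), ProductSet(Interval(-5/8, 1/7), {-69/7, -7/2, -7/6}))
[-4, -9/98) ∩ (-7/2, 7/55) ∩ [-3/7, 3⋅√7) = [-3/7, -9/98)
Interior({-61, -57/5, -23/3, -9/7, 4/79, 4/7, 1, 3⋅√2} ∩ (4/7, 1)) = ∅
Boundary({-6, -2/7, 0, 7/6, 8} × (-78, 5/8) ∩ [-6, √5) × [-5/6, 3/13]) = {-6, -2/7, 0, 7/6} × [-5/6, 3/13]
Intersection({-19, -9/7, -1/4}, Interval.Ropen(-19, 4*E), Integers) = {-19}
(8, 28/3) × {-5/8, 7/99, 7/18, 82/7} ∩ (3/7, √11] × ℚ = ∅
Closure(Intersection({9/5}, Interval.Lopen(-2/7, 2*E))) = {9/5}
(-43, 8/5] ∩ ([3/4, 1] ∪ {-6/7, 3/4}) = {-6/7} ∪ [3/4, 1]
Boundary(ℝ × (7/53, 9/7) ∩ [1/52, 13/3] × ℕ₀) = [1/52, 13/3] × {1}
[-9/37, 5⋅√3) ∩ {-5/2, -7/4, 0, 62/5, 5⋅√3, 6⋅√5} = {0}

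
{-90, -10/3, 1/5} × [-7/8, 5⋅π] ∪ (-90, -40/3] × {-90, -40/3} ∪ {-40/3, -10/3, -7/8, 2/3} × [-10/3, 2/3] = ((-90, -40/3] × {-90, -40/3}) ∪ ({-40/3, -10/3, -7/8, 2/3} × [-10/3, 2/3]) ∪ ({-90, -10/3, 1/5} × [-7/8, 5⋅π])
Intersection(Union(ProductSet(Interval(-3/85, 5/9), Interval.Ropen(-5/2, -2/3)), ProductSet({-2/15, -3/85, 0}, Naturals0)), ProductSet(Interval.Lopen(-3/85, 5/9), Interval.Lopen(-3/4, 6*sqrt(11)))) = Union(ProductSet({0}, Range(0, 20, 1)), ProductSet(Interval.Lopen(-3/85, 5/9), Interval.open(-3/4, -2/3)))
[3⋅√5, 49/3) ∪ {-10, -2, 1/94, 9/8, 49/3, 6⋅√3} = {-10, -2, 1/94, 9/8} ∪ [3⋅√5, 49/3]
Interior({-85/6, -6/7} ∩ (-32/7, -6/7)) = ∅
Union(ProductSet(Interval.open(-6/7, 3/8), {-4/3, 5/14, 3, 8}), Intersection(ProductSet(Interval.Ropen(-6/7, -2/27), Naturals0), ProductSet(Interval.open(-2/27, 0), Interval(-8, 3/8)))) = ProductSet(Interval.open(-6/7, 3/8), {-4/3, 5/14, 3, 8})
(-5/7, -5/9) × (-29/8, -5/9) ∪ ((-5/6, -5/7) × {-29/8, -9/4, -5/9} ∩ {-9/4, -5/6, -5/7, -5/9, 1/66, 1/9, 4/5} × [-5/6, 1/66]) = (-5/7, -5/9) × (-29/8, -5/9)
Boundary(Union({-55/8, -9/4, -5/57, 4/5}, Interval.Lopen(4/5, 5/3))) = {-55/8, -9/4, -5/57, 4/5, 5/3}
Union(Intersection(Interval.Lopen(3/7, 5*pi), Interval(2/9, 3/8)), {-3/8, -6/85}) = {-3/8, -6/85}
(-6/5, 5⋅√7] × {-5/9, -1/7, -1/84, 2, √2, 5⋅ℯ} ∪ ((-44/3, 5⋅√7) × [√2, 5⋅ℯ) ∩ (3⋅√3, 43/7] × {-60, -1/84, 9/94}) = (-6/5, 5⋅√7] × {-5/9, -1/7, -1/84, 2, √2, 5⋅ℯ}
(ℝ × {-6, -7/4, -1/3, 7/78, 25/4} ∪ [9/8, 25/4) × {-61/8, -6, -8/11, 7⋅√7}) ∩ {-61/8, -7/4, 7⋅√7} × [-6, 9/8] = {-61/8, -7/4, 7⋅√7} × {-6, -7/4, -1/3, 7/78}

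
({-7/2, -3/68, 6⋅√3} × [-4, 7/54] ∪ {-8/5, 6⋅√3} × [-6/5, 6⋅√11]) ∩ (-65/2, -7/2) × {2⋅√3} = ∅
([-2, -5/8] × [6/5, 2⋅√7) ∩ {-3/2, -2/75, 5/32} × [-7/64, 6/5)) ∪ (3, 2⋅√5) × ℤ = (3, 2⋅√5) × ℤ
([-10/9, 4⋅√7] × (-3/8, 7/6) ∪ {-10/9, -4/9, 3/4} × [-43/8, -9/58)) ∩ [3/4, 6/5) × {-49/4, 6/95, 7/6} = [3/4, 6/5) × {6/95}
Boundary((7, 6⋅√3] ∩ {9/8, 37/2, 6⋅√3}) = {6⋅√3}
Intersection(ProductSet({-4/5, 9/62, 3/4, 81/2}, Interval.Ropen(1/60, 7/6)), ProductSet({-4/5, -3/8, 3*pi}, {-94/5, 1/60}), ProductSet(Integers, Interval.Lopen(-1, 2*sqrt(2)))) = EmptySet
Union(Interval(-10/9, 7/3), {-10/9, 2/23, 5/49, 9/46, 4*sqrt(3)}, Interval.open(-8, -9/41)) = Union({4*sqrt(3)}, Interval.Lopen(-8, 7/3))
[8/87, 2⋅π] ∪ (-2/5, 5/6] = (-2/5, 2⋅π]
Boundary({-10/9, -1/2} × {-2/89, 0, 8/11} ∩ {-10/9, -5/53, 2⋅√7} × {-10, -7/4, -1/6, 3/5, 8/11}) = {-10/9} × {8/11}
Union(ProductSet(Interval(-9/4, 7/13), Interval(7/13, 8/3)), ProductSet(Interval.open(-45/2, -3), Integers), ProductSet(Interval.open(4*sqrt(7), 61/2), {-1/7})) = Union(ProductSet(Interval.open(-45/2, -3), Integers), ProductSet(Interval(-9/4, 7/13), Interval(7/13, 8/3)), ProductSet(Interval.open(4*sqrt(7), 61/2), {-1/7}))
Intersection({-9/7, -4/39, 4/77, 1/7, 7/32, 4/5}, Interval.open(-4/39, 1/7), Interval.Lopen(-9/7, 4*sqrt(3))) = {4/77}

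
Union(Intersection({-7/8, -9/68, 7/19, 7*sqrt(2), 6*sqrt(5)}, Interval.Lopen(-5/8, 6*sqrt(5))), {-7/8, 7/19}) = {-7/8, -9/68, 7/19, 7*sqrt(2), 6*sqrt(5)}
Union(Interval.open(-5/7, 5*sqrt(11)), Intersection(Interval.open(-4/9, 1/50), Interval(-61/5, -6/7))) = Interval.open(-5/7, 5*sqrt(11))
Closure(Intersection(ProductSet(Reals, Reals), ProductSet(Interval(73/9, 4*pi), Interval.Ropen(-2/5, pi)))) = ProductSet(Interval(73/9, 4*pi), Interval(-2/5, pi))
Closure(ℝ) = ℝ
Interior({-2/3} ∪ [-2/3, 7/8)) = (-2/3, 7/8)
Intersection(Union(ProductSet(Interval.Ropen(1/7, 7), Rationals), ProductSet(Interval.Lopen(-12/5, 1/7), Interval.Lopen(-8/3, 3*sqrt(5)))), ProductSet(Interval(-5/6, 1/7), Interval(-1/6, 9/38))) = ProductSet(Interval(-5/6, 1/7), Interval(-1/6, 9/38))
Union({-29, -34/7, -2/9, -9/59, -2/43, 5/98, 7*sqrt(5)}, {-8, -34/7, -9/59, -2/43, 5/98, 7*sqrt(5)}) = {-29, -8, -34/7, -2/9, -9/59, -2/43, 5/98, 7*sqrt(5)}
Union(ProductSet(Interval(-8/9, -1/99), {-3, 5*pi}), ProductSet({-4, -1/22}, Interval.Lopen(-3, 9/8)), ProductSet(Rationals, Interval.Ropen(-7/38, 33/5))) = Union(ProductSet({-4, -1/22}, Interval.Lopen(-3, 9/8)), ProductSet(Interval(-8/9, -1/99), {-3, 5*pi}), ProductSet(Rationals, Interval.Ropen(-7/38, 33/5)))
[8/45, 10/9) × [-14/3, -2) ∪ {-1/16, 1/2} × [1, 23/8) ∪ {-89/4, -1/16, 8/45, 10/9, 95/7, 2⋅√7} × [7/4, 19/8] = ({-1/16, 1/2} × [1, 23/8)) ∪ ([8/45, 10/9) × [-14/3, -2)) ∪ ({-89/4, -1/16, 8/45, 10/9, 95/7, 2⋅√7} × [7/4, 19/8])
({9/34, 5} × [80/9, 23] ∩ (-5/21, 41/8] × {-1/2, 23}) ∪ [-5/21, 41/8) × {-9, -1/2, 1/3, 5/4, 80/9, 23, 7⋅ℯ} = [-5/21, 41/8) × {-9, -1/2, 1/3, 5/4, 80/9, 23, 7⋅ℯ}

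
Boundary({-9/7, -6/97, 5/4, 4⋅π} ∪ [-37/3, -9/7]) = {-37/3, -9/7, -6/97, 5/4, 4⋅π}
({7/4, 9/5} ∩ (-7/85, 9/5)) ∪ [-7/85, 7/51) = [-7/85, 7/51) ∪ {7/4}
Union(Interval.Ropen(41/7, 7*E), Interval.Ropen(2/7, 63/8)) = Interval.Ropen(2/7, 7*E)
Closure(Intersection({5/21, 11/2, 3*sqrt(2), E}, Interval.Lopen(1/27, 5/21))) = {5/21}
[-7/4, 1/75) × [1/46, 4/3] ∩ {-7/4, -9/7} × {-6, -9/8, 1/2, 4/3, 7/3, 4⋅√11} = {-7/4, -9/7} × {1/2, 4/3}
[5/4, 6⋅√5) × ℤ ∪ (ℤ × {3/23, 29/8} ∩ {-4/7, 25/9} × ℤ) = [5/4, 6⋅√5) × ℤ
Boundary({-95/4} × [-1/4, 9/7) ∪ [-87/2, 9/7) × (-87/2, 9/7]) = ({-87/2, 9/7} × [-87/2, 9/7]) ∪ ([-87/2, 9/7] × {-87/2, 9/7})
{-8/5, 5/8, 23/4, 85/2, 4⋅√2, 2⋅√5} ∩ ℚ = {-8/5, 5/8, 23/4, 85/2}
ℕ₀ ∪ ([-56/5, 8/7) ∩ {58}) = ℕ₀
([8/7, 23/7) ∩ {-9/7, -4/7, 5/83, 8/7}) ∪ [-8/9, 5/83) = [-8/9, 5/83) ∪ {8/7}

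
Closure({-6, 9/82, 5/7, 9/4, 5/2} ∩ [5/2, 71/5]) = {5/2}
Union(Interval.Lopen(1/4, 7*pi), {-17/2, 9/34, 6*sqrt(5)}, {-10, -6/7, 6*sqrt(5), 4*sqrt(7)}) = Union({-10, -17/2, -6/7}, Interval.Lopen(1/4, 7*pi))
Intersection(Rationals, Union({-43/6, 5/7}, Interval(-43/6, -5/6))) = Union({5/7}, Intersection(Interval(-43/6, -5/6), Rationals))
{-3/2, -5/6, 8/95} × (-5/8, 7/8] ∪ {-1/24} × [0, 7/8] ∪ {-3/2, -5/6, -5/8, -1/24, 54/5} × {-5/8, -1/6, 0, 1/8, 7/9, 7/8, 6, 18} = ({-1/24} × [0, 7/8]) ∪ ({-3/2, -5/6, 8/95} × (-5/8, 7/8]) ∪ ({-3/2, -5/6, -5/8, -1/24, 54/5} × {-5/8, -1/6, 0, 1/8, 7/9, 7/8, 6, 18})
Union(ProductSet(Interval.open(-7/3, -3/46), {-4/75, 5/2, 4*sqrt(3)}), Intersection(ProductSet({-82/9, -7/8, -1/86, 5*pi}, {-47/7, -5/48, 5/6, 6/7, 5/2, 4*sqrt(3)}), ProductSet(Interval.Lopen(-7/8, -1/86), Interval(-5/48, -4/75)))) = Union(ProductSet({-1/86}, {-5/48}), ProductSet(Interval.open(-7/3, -3/46), {-4/75, 5/2, 4*sqrt(3)}))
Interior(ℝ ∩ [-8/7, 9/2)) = (-8/7, 9/2)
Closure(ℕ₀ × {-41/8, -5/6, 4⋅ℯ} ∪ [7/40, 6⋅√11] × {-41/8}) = (ℕ₀ × {-41/8, -5/6, 4⋅ℯ}) ∪ ([7/40, 6⋅√11] × {-41/8})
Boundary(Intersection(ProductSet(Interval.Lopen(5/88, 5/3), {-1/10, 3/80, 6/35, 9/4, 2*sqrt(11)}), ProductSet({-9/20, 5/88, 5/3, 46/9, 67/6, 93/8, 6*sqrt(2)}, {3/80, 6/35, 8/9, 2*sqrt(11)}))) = ProductSet({5/3}, {3/80, 6/35, 2*sqrt(11)})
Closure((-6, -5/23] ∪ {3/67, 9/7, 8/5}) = [-6, -5/23] ∪ {3/67, 9/7, 8/5}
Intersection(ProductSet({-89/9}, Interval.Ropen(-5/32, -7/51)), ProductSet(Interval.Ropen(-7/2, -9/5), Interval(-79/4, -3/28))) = EmptySet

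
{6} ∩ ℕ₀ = {6}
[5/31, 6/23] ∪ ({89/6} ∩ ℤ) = [5/31, 6/23]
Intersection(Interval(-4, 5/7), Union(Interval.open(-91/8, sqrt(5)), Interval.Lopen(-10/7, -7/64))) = Interval(-4, 5/7)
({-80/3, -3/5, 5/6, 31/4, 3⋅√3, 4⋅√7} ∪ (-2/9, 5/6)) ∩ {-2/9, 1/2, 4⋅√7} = {1/2, 4⋅√7}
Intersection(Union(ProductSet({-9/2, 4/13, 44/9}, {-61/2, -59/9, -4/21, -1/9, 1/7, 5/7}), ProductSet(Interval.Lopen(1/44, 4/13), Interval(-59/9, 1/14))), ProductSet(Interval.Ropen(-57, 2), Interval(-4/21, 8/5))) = Union(ProductSet({-9/2, 4/13}, {-4/21, -1/9, 1/7, 5/7}), ProductSet(Interval.Lopen(1/44, 4/13), Interval(-4/21, 1/14)))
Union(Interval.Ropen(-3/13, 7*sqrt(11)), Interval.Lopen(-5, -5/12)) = Union(Interval.Lopen(-5, -5/12), Interval.Ropen(-3/13, 7*sqrt(11)))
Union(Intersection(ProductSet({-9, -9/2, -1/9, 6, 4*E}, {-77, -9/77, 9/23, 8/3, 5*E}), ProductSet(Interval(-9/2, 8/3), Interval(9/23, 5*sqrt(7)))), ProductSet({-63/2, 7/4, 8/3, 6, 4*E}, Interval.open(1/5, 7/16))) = Union(ProductSet({-9/2, -1/9}, {9/23, 8/3}), ProductSet({-63/2, 7/4, 8/3, 6, 4*E}, Interval.open(1/5, 7/16)))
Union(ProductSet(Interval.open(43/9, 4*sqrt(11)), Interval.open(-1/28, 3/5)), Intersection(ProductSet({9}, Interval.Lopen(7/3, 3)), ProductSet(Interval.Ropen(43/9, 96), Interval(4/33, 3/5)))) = ProductSet(Interval.open(43/9, 4*sqrt(11)), Interval.open(-1/28, 3/5))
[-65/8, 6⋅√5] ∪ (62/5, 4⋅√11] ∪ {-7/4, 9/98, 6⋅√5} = [-65/8, 6⋅√5]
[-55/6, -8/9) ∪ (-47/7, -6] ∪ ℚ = ℚ ∪ [-55/6, -8/9]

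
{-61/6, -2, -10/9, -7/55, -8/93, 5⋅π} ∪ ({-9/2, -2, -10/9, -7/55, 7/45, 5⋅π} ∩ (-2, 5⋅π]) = {-61/6, -2, -10/9, -7/55, -8/93, 7/45, 5⋅π}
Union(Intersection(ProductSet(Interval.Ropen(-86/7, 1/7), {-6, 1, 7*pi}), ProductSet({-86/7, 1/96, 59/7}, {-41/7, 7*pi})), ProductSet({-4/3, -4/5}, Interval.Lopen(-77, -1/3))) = Union(ProductSet({-86/7, 1/96}, {7*pi}), ProductSet({-4/3, -4/5}, Interval.Lopen(-77, -1/3)))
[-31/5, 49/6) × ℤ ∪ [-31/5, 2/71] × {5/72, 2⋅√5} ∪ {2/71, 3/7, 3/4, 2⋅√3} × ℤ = ([-31/5, 49/6) × ℤ) ∪ ([-31/5, 2/71] × {5/72, 2⋅√5})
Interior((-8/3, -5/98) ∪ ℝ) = (-∞, ∞)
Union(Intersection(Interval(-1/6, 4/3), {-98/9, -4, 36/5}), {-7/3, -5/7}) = {-7/3, -5/7}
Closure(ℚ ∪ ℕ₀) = ℝ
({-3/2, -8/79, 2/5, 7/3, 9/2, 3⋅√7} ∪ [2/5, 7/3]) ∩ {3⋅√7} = {3⋅√7}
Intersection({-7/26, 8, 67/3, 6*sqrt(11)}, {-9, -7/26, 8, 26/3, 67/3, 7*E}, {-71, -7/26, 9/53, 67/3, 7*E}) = {-7/26, 67/3}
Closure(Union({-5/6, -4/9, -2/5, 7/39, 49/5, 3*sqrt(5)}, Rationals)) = Reals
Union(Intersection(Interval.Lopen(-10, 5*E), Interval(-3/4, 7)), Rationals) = Union(Interval(-3/4, 7), Rationals)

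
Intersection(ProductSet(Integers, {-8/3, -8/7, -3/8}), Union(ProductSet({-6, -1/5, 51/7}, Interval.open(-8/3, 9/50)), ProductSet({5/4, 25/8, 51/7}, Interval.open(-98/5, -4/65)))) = ProductSet({-6}, {-8/7, -3/8})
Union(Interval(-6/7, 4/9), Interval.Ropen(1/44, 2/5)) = Interval(-6/7, 4/9)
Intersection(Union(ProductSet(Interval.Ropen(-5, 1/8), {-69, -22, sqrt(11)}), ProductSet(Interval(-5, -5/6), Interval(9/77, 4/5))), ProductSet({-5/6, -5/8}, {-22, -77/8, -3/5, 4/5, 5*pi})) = Union(ProductSet({-5/6}, {4/5}), ProductSet({-5/6, -5/8}, {-22}))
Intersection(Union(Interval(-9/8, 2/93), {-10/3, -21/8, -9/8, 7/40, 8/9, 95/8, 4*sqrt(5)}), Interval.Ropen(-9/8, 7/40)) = Interval(-9/8, 2/93)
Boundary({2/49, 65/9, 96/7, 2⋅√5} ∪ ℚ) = ℝ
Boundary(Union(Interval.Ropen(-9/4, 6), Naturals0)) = Union(Complement(Naturals0, Interval.open(-9/4, 6)), {-9/4})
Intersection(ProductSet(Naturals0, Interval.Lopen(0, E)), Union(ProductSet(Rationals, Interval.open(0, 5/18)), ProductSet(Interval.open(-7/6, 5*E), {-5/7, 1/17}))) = ProductSet(Naturals0, Interval.open(0, 5/18))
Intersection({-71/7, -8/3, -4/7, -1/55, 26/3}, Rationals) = {-71/7, -8/3, -4/7, -1/55, 26/3}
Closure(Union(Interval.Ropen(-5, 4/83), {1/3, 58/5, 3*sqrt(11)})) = Union({1/3, 58/5, 3*sqrt(11)}, Interval(-5, 4/83))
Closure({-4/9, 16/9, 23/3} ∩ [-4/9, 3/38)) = {-4/9}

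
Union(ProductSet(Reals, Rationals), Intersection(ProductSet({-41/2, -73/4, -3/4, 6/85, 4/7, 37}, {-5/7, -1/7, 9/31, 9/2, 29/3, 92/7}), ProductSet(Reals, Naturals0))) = ProductSet(Reals, Rationals)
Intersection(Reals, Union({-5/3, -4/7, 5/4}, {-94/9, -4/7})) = {-94/9, -5/3, -4/7, 5/4}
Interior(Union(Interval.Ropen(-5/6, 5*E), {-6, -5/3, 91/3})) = Interval.open(-5/6, 5*E)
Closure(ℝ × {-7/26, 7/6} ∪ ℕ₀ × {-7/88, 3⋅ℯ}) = (ℝ × {-7/26, 7/6}) ∪ (ℕ₀ × {-7/88, 3⋅ℯ})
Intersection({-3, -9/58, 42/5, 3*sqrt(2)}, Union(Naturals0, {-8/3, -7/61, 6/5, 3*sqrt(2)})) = {3*sqrt(2)}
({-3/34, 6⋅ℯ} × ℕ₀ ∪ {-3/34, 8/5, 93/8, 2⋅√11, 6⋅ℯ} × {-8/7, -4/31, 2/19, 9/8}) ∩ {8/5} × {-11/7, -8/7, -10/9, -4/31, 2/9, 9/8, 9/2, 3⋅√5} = {8/5} × {-8/7, -4/31, 9/8}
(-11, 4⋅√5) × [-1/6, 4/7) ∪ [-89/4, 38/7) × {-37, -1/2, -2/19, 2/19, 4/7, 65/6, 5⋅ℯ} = ((-11, 4⋅√5) × [-1/6, 4/7)) ∪ ([-89/4, 38/7) × {-37, -1/2, -2/19, 2/19, 4/7, 65/6, 5⋅ℯ})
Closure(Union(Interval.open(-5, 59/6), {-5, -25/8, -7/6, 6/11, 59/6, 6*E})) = Union({6*E}, Interval(-5, 59/6))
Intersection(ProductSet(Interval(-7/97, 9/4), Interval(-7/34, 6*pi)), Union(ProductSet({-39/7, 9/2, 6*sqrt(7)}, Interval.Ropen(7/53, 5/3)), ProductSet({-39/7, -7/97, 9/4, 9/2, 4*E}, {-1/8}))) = ProductSet({-7/97, 9/4}, {-1/8})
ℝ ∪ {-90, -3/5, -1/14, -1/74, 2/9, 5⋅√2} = ℝ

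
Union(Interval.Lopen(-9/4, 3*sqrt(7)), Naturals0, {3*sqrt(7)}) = Union(Interval.Lopen(-9/4, 3*sqrt(7)), Naturals0)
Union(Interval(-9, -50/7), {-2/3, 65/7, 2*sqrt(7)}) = Union({-2/3, 65/7, 2*sqrt(7)}, Interval(-9, -50/7))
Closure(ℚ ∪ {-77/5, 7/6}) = ℝ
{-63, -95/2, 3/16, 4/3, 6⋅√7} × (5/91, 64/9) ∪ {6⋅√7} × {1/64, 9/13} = ({6⋅√7} × {1/64, 9/13}) ∪ ({-63, -95/2, 3/16, 4/3, 6⋅√7} × (5/91, 64/9))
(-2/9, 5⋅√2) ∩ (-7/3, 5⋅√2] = (-2/9, 5⋅√2)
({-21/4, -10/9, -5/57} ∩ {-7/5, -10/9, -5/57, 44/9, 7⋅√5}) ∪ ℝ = ℝ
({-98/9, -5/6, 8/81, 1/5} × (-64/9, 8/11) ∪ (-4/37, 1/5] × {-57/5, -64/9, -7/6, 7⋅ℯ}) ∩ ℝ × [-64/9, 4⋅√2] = ((-4/37, 1/5] × {-64/9, -7/6}) ∪ ({-98/9, -5/6, 8/81, 1/5} × (-64/9, 8/11))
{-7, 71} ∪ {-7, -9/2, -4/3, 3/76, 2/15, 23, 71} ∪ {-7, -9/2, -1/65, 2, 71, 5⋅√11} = {-7, -9/2, -4/3, -1/65, 3/76, 2/15, 2, 23, 71, 5⋅√11}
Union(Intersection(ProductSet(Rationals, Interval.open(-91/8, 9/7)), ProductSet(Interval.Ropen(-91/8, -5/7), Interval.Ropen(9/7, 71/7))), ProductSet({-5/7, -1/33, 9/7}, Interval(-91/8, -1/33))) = ProductSet({-5/7, -1/33, 9/7}, Interval(-91/8, -1/33))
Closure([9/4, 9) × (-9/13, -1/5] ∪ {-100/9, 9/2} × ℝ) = ({-100/9, 9/2} × (-∞, ∞)) ∪ ({9/4, 9} × [-9/13, -1/5]) ∪ ([9/4, 9] × {-9/13, -1/5}) ∪ ([9/4, 9) × (-9/13, -1/5])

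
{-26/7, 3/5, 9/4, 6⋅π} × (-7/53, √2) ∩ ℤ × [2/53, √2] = ∅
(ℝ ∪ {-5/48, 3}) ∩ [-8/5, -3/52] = [-8/5, -3/52]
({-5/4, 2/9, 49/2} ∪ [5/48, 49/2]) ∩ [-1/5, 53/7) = [5/48, 53/7)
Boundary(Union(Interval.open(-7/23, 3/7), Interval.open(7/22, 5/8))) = {-7/23, 5/8}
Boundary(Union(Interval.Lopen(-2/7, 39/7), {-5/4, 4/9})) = {-5/4, -2/7, 39/7}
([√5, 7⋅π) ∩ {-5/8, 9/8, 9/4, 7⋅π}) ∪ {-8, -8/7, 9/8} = {-8, -8/7, 9/8, 9/4}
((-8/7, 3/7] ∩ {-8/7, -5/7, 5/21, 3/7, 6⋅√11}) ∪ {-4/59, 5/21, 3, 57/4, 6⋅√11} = {-5/7, -4/59, 5/21, 3/7, 3, 57/4, 6⋅√11}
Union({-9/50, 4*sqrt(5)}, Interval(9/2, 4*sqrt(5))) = Union({-9/50}, Interval(9/2, 4*sqrt(5)))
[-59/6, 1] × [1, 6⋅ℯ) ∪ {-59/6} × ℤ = ({-59/6} × ℤ) ∪ ([-59/6, 1] × [1, 6⋅ℯ))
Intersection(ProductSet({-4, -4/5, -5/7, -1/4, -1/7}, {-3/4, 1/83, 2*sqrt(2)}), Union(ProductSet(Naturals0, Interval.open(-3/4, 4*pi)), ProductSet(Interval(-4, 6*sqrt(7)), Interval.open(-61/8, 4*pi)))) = ProductSet({-4, -4/5, -5/7, -1/4, -1/7}, {-3/4, 1/83, 2*sqrt(2)})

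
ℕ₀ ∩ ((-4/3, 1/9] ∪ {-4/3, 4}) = {0} ∪ {4}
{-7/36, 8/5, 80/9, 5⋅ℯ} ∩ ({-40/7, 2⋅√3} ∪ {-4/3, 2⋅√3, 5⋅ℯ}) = {5⋅ℯ}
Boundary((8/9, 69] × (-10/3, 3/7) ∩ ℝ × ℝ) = ({8/9, 69} × [-10/3, 3/7]) ∪ ([8/9, 69] × {-10/3, 3/7})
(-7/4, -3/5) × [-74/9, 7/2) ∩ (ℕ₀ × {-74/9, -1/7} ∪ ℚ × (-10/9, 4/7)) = (ℚ ∩ (-7/4, -3/5)) × (-10/9, 4/7)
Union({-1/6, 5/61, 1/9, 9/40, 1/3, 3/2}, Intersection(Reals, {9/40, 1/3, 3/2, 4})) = {-1/6, 5/61, 1/9, 9/40, 1/3, 3/2, 4}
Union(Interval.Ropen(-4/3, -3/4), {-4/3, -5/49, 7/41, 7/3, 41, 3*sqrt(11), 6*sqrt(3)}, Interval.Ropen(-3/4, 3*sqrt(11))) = Union({41, 6*sqrt(3)}, Interval(-4/3, 3*sqrt(11)))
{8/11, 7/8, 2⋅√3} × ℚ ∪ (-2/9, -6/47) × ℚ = ((-2/9, -6/47) ∪ {8/11, 7/8, 2⋅√3}) × ℚ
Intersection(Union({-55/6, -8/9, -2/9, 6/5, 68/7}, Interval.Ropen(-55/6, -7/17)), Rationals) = Union({-2/9, 6/5, 68/7}, Intersection(Interval.Ropen(-55/6, -7/17), Rationals))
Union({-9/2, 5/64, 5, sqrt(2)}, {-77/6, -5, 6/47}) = {-77/6, -5, -9/2, 5/64, 6/47, 5, sqrt(2)}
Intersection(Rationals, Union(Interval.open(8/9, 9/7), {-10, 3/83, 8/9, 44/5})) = Union({-10, 3/83, 44/5}, Intersection(Interval.Ropen(8/9, 9/7), Rationals))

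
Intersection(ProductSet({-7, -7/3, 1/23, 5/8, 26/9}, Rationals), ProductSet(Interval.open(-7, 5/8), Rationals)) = ProductSet({-7/3, 1/23}, Rationals)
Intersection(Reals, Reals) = Reals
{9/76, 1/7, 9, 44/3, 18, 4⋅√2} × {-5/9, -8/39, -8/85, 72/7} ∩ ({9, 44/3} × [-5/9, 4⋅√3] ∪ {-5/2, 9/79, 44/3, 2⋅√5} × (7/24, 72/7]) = ({44/3} × {72/7}) ∪ ({9, 44/3} × {-5/9, -8/39, -8/85})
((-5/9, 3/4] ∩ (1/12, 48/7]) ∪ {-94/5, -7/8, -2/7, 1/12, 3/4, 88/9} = {-94/5, -7/8, -2/7, 88/9} ∪ [1/12, 3/4]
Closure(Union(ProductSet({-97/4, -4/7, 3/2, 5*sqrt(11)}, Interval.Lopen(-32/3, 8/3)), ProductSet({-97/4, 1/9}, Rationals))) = Union(ProductSet({-97/4, 1/9}, Reals), ProductSet({-97/4, -4/7, 3/2, 5*sqrt(11)}, Interval(-32/3, 8/3)))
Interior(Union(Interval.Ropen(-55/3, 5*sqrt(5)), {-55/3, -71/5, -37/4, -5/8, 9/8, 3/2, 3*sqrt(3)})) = Interval.open(-55/3, 5*sqrt(5))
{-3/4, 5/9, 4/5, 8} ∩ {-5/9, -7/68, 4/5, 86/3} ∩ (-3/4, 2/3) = ∅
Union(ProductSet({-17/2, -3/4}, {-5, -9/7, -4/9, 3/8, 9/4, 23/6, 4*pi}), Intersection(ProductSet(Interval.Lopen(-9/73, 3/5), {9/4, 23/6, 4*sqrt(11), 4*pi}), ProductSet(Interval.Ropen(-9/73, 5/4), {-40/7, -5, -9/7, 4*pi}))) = Union(ProductSet({-17/2, -3/4}, {-5, -9/7, -4/9, 3/8, 9/4, 23/6, 4*pi}), ProductSet(Interval.Lopen(-9/73, 3/5), {4*pi}))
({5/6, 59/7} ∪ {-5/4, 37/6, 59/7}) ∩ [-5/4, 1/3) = {-5/4}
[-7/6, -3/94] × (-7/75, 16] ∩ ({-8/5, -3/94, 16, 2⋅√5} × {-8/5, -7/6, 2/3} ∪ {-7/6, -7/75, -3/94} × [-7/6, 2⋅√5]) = {-7/6, -7/75, -3/94} × (-7/75, 2⋅√5]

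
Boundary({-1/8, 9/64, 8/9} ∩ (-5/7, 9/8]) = {-1/8, 9/64, 8/9}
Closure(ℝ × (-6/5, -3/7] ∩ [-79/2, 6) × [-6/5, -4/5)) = ({-79/2, 6} × [-6/5, -4/5]) ∪ ([-79/2, 6] × {-6/5, -4/5}) ∪ ([-79/2, 6) × (-6/5, -4/5))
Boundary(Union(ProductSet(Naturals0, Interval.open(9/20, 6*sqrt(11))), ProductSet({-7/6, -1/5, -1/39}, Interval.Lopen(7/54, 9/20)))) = Union(ProductSet({-7/6, -1/5, -1/39}, Interval(7/54, 9/20)), ProductSet(Naturals0, Interval(9/20, 6*sqrt(11))))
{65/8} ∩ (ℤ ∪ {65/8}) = {65/8}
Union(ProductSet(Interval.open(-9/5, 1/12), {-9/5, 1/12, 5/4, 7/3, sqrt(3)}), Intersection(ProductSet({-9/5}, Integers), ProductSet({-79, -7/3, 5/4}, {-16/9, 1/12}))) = ProductSet(Interval.open(-9/5, 1/12), {-9/5, 1/12, 5/4, 7/3, sqrt(3)})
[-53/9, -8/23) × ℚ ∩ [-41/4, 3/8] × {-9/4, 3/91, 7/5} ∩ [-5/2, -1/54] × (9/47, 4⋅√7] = [-5/2, -8/23) × {7/5}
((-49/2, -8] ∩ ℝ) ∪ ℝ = (-∞, ∞)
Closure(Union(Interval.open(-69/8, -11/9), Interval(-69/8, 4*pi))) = Interval(-69/8, 4*pi)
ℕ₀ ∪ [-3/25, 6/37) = [-3/25, 6/37) ∪ ℕ₀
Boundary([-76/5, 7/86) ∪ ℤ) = {-76/5, 7/86} ∪ (ℤ \ (-76/5, 7/86))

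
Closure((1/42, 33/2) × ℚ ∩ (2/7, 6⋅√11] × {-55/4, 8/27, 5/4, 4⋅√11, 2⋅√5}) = [2/7, 33/2] × {-55/4, 8/27, 5/4}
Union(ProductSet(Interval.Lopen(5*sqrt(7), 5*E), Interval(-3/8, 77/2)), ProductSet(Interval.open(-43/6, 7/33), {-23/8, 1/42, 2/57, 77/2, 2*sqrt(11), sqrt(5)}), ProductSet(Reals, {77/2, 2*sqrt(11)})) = Union(ProductSet(Interval.open(-43/6, 7/33), {-23/8, 1/42, 2/57, 77/2, 2*sqrt(11), sqrt(5)}), ProductSet(Interval.Lopen(5*sqrt(7), 5*E), Interval(-3/8, 77/2)), ProductSet(Reals, {77/2, 2*sqrt(11)}))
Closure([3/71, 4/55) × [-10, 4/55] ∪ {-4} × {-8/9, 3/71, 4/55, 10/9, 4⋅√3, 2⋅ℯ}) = ([3/71, 4/55] × [-10, 4/55]) ∪ ({-4} × {-8/9, 3/71, 4/55, 10/9, 4⋅√3, 2⋅ℯ})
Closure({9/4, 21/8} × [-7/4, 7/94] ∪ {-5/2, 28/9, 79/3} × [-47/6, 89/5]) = ({9/4, 21/8} × [-7/4, 7/94]) ∪ ({-5/2, 28/9, 79/3} × [-47/6, 89/5])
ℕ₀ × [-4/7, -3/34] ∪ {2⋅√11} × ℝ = (ℕ₀ × [-4/7, -3/34]) ∪ ({2⋅√11} × ℝ)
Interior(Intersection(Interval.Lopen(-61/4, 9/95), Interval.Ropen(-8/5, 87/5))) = Interval.open(-8/5, 9/95)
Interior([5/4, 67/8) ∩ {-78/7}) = ∅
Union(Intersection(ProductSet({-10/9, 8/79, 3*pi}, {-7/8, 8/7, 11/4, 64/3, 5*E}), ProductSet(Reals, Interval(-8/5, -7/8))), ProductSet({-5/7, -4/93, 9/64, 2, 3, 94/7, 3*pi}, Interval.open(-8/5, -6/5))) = Union(ProductSet({-10/9, 8/79, 3*pi}, {-7/8}), ProductSet({-5/7, -4/93, 9/64, 2, 3, 94/7, 3*pi}, Interval.open(-8/5, -6/5)))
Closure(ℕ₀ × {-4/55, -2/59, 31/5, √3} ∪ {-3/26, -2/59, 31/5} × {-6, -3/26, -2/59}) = ({-3/26, -2/59, 31/5} × {-6, -3/26, -2/59}) ∪ (ℕ₀ × {-4/55, -2/59, 31/5, √3})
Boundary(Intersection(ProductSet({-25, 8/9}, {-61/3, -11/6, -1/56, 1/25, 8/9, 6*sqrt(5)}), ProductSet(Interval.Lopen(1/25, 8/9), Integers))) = EmptySet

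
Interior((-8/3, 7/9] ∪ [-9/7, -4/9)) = (-8/3, 7/9)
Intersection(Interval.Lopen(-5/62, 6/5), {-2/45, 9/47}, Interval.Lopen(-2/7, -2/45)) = {-2/45}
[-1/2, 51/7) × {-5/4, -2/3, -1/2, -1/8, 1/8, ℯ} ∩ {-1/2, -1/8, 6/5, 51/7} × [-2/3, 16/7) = {-1/2, -1/8, 6/5} × {-2/3, -1/2, -1/8, 1/8}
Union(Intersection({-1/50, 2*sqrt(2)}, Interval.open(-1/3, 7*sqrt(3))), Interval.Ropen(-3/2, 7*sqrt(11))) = Interval.Ropen(-3/2, 7*sqrt(11))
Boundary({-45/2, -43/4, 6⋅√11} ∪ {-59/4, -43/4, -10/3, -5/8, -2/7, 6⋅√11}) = {-45/2, -59/4, -43/4, -10/3, -5/8, -2/7, 6⋅√11}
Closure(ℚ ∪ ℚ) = ℝ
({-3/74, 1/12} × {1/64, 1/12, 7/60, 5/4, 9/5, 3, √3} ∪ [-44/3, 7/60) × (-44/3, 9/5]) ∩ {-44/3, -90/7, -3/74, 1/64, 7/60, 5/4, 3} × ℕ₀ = ({-3/74} × {3}) ∪ ({-44/3, -90/7, -3/74, 1/64} × {0, 1})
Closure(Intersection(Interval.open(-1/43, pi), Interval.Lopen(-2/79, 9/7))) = Interval(-1/43, 9/7)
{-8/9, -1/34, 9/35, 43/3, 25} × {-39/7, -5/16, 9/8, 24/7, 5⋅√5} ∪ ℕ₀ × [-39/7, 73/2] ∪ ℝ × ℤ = (ℝ × ℤ) ∪ (ℕ₀ × [-39/7, 73/2]) ∪ ({-8/9, -1/34, 9/35, 43/3, 25} × {-39/7, -5/16, 9/8, 24/7, 5⋅√5})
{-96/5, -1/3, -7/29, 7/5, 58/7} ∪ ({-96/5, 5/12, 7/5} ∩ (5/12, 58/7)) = {-96/5, -1/3, -7/29, 7/5, 58/7}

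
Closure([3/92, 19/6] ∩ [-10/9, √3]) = [3/92, √3]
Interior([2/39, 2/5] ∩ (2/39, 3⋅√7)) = (2/39, 2/5)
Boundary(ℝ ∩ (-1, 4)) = {-1, 4}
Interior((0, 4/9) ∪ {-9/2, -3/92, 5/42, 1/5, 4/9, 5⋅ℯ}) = (0, 4/9)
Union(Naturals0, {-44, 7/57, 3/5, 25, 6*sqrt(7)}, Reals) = Reals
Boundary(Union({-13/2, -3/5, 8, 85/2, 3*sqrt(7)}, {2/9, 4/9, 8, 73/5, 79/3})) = {-13/2, -3/5, 2/9, 4/9, 8, 73/5, 79/3, 85/2, 3*sqrt(7)}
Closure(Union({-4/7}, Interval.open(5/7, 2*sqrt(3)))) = Union({-4/7}, Interval(5/7, 2*sqrt(3)))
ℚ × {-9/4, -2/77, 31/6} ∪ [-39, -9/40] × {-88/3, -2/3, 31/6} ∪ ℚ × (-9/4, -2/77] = ([-39, -9/40] × {-88/3, -2/3, 31/6}) ∪ (ℚ × ([-9/4, -2/77] ∪ {31/6}))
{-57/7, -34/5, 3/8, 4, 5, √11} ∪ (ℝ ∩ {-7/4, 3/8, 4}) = {-57/7, -34/5, -7/4, 3/8, 4, 5, √11}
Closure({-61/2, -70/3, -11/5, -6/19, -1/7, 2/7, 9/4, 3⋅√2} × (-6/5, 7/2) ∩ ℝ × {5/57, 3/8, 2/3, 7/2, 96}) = {-61/2, -70/3, -11/5, -6/19, -1/7, 2/7, 9/4, 3⋅√2} × {5/57, 3/8, 2/3}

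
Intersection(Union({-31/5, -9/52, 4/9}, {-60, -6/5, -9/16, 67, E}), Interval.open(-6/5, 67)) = {-9/16, -9/52, 4/9, E}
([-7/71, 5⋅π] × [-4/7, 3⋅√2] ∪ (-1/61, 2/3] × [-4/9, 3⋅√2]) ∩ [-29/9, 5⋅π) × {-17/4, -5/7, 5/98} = [-7/71, 5⋅π) × {5/98}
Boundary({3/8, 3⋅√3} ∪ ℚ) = ℝ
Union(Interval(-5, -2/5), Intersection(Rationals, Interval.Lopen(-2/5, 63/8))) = Union(Intersection(Interval.Lopen(-2/5, 63/8), Rationals), Interval(-5, -2/5))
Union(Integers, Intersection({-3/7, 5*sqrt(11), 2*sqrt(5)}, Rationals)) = Union({-3/7}, Integers)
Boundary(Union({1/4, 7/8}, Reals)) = EmptySet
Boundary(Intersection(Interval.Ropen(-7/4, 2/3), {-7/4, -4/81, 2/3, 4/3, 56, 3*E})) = {-7/4, -4/81}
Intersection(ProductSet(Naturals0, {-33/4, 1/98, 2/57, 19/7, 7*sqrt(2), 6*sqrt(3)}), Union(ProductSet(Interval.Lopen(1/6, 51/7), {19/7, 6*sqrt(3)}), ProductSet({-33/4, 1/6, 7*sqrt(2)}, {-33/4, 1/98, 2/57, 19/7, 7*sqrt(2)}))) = ProductSet(Range(1, 8, 1), {19/7, 6*sqrt(3)})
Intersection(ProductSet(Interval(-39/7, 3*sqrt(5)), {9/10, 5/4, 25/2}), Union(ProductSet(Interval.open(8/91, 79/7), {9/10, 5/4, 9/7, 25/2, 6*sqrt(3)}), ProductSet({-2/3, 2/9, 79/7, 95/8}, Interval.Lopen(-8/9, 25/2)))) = ProductSet(Union({-2/3}, Interval.Lopen(8/91, 3*sqrt(5))), {9/10, 5/4, 25/2})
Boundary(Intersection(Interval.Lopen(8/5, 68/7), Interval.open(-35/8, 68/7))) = {8/5, 68/7}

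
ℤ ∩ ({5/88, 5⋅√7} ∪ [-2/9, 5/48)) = {0}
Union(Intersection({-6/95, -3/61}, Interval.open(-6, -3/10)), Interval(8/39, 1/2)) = Interval(8/39, 1/2)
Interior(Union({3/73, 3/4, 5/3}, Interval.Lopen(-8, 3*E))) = Interval.open(-8, 3*E)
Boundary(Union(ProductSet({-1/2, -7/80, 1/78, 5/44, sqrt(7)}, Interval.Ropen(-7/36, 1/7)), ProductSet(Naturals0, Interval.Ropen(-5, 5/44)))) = Union(ProductSet({-1/2, -7/80, 1/78, 5/44, sqrt(7)}, Interval(-7/36, 1/7)), ProductSet(Naturals0, Interval(-5, 5/44)))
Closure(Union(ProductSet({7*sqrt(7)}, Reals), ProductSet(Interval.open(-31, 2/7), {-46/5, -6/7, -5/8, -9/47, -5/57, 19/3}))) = Union(ProductSet({7*sqrt(7)}, Reals), ProductSet(Interval(-31, 2/7), {-46/5, -6/7, -5/8, -9/47, -5/57, 19/3}))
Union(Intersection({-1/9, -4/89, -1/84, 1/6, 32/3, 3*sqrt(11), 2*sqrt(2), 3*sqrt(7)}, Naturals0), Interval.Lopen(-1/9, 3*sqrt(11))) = Interval.Lopen(-1/9, 3*sqrt(11))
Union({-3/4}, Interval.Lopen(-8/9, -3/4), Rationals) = Union(Interval(-8/9, -3/4), Rationals)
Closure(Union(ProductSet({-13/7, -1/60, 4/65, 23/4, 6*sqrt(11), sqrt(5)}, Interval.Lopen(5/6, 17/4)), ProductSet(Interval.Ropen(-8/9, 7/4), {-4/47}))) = Union(ProductSet({-13/7, -1/60, 4/65, 23/4, 6*sqrt(11), sqrt(5)}, Interval(5/6, 17/4)), ProductSet(Interval(-8/9, 7/4), {-4/47}))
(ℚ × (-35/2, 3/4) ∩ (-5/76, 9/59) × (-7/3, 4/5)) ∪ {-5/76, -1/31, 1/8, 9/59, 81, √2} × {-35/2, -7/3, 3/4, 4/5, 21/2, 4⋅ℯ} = ((ℚ ∩ (-5/76, 9/59)) × (-7/3, 3/4)) ∪ ({-5/76, -1/31, 1/8, 9/59, 81, √2} × {-35/2, -7/3, 3/4, 4/5, 21/2, 4⋅ℯ})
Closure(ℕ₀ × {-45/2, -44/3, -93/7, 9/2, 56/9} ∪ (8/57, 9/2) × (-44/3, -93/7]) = ({8/57, 9/2} × [-44/3, -93/7]) ∪ ([8/57, 9/2] × {-44/3, -93/7}) ∪ ((8/57, 9/2) × (-44/3, -93/7]) ∪ ((ℕ₀ ∪ (ℕ₀ \ (8/57, 9/2))) × {-45/2, -44/3, -93/7, 9/2, 56/9})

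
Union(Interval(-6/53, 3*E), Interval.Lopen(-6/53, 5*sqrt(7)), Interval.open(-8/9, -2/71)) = Interval.Lopen(-8/9, 5*sqrt(7))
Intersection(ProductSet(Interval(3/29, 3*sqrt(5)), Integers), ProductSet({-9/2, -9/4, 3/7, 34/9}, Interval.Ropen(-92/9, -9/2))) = ProductSet({3/7, 34/9}, Range(-10, -4, 1))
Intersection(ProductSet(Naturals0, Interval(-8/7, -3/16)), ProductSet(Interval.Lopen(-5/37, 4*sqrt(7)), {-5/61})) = EmptySet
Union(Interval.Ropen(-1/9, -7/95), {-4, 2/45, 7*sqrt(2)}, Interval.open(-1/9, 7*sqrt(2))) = Union({-4}, Interval(-1/9, 7*sqrt(2)))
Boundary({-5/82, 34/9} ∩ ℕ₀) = ∅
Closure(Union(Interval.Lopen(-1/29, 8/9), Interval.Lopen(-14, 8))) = Interval(-14, 8)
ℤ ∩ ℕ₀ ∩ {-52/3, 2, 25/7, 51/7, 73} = {2, 73}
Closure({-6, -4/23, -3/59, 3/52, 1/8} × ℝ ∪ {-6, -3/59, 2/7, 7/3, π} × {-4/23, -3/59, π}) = ({-6, -4/23, -3/59, 3/52, 1/8} × ℝ) ∪ ({-6, -3/59, 2/7, 7/3, π} × {-4/23, -3/59, π})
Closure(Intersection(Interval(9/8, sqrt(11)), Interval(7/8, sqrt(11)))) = Interval(9/8, sqrt(11))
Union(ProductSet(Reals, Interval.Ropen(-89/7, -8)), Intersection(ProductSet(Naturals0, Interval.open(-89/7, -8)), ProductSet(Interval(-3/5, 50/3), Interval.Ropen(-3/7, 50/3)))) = ProductSet(Reals, Interval.Ropen(-89/7, -8))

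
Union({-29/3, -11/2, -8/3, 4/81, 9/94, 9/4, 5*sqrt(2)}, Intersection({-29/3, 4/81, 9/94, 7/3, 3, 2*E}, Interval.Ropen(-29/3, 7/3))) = {-29/3, -11/2, -8/3, 4/81, 9/94, 9/4, 5*sqrt(2)}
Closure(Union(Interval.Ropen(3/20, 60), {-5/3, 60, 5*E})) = Union({-5/3}, Interval(3/20, 60))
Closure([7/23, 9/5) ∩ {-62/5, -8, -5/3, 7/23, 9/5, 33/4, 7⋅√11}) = {7/23}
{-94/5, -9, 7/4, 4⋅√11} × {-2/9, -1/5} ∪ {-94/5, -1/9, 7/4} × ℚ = ({-94/5, -1/9, 7/4} × ℚ) ∪ ({-94/5, -9, 7/4, 4⋅√11} × {-2/9, -1/5})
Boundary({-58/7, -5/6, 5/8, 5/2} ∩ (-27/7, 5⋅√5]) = {-5/6, 5/8, 5/2}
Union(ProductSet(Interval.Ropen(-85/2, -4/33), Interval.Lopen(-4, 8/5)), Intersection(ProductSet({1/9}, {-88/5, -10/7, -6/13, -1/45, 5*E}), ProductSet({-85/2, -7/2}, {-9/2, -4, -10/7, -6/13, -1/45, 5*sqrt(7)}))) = ProductSet(Interval.Ropen(-85/2, -4/33), Interval.Lopen(-4, 8/5))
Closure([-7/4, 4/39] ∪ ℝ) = (-∞, ∞)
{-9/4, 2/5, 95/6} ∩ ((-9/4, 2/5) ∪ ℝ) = {-9/4, 2/5, 95/6}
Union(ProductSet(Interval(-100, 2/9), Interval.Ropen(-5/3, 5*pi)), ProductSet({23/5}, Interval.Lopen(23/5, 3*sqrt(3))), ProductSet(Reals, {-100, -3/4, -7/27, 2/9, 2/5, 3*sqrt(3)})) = Union(ProductSet({23/5}, Interval.Lopen(23/5, 3*sqrt(3))), ProductSet(Interval(-100, 2/9), Interval.Ropen(-5/3, 5*pi)), ProductSet(Reals, {-100, -3/4, -7/27, 2/9, 2/5, 3*sqrt(3)}))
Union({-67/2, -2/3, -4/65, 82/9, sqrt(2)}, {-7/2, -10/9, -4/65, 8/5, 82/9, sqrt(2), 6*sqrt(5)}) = {-67/2, -7/2, -10/9, -2/3, -4/65, 8/5, 82/9, sqrt(2), 6*sqrt(5)}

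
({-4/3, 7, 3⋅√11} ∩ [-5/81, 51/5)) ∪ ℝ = ℝ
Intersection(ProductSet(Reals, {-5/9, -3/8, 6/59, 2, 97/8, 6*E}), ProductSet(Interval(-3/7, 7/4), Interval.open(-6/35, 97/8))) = ProductSet(Interval(-3/7, 7/4), {6/59, 2})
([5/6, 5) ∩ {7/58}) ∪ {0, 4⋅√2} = {0, 4⋅√2}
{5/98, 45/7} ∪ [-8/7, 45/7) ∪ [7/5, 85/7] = [-8/7, 85/7]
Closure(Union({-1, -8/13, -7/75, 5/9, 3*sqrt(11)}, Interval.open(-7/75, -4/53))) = Union({-1, -8/13, 5/9, 3*sqrt(11)}, Interval(-7/75, -4/53))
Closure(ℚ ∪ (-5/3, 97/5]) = ℚ ∪ (-∞, ∞)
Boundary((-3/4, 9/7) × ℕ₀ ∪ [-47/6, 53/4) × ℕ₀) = [-47/6, 53/4] × ℕ₀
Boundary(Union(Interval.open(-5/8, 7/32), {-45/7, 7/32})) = {-45/7, -5/8, 7/32}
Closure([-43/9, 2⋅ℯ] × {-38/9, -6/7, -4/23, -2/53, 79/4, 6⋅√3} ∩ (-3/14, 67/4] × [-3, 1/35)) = [-3/14, 2⋅ℯ] × {-6/7, -4/23, -2/53}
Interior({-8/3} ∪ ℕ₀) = ∅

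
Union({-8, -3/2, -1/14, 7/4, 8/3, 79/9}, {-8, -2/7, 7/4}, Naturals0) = Union({-8, -3/2, -2/7, -1/14, 7/4, 8/3, 79/9}, Naturals0)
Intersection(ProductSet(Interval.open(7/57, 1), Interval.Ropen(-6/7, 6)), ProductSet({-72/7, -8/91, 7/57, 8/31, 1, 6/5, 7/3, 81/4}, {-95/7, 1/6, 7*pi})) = ProductSet({8/31}, {1/6})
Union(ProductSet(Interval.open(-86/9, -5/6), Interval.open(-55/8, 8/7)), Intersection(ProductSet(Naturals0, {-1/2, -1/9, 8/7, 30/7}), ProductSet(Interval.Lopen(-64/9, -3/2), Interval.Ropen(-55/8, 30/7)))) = ProductSet(Interval.open(-86/9, -5/6), Interval.open(-55/8, 8/7))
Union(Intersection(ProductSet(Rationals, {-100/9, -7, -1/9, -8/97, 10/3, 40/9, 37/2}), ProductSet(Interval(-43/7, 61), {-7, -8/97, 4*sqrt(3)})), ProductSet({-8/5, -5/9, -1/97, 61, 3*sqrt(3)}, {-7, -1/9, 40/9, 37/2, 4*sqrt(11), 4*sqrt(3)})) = Union(ProductSet({-8/5, -5/9, -1/97, 61, 3*sqrt(3)}, {-7, -1/9, 40/9, 37/2, 4*sqrt(11), 4*sqrt(3)}), ProductSet(Intersection(Interval(-43/7, 61), Rationals), {-7, -8/97}))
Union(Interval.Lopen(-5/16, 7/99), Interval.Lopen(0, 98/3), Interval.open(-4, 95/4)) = Interval.Lopen(-4, 98/3)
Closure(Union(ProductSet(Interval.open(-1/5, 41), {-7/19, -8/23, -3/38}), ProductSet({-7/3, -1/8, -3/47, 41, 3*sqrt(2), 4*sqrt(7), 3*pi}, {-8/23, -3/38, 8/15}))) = Union(ProductSet({-7/3, -1/8, -3/47, 41, 3*sqrt(2), 4*sqrt(7), 3*pi}, {-8/23, -3/38, 8/15}), ProductSet(Interval(-1/5, 41), {-7/19, -8/23, -3/38}))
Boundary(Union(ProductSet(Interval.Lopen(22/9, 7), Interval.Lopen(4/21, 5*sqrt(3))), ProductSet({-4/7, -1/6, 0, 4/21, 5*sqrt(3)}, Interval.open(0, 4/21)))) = Union(ProductSet({22/9, 7}, Interval(4/21, 5*sqrt(3))), ProductSet({-4/7, -1/6, 0, 4/21, 5*sqrt(3)}, Interval(0, 4/21)), ProductSet(Interval(22/9, 7), {4/21, 5*sqrt(3)}))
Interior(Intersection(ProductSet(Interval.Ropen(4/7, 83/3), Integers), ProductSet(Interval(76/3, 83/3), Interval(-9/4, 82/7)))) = EmptySet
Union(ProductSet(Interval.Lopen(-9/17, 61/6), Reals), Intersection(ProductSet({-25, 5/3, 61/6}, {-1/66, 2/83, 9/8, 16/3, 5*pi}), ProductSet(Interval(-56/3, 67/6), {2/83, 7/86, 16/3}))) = ProductSet(Interval.Lopen(-9/17, 61/6), Reals)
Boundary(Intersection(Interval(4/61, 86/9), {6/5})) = {6/5}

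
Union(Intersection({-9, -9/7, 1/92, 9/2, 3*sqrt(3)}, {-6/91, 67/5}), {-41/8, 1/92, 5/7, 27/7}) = {-41/8, 1/92, 5/7, 27/7}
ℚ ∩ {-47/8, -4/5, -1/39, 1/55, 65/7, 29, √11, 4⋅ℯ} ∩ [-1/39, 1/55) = {-1/39}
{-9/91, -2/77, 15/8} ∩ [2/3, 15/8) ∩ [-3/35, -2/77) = ∅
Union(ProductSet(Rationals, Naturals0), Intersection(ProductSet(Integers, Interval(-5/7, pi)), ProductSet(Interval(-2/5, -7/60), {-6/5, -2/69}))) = ProductSet(Rationals, Naturals0)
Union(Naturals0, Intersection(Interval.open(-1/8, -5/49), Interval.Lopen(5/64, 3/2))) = Naturals0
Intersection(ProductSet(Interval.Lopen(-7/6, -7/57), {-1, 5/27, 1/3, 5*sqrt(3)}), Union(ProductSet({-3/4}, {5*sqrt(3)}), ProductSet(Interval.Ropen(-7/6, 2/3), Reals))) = ProductSet(Interval.Lopen(-7/6, -7/57), {-1, 5/27, 1/3, 5*sqrt(3)})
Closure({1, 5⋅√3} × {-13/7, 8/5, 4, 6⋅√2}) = {1, 5⋅√3} × {-13/7, 8/5, 4, 6⋅√2}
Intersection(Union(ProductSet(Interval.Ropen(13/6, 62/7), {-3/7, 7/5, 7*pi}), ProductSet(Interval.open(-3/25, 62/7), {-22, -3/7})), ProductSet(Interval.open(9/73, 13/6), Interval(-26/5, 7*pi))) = ProductSet(Interval.open(9/73, 13/6), {-3/7})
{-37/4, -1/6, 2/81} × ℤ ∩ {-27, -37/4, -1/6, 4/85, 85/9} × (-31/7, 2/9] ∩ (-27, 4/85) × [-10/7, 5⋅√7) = {-37/4, -1/6} × {-1, 0}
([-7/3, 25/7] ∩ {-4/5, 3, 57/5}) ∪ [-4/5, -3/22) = [-4/5, -3/22) ∪ {3}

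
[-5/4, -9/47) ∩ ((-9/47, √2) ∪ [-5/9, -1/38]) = [-5/9, -9/47)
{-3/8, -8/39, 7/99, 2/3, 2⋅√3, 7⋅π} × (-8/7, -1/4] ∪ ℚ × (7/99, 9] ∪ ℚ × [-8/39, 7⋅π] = (ℚ × [-8/39, 7⋅π]) ∪ ({-3/8, -8/39, 7/99, 2/3, 2⋅√3, 7⋅π} × (-8/7, -1/4])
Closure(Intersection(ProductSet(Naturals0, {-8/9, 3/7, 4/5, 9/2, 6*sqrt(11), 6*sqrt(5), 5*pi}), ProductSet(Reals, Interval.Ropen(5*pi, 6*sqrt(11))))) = ProductSet(Naturals0, {5*pi})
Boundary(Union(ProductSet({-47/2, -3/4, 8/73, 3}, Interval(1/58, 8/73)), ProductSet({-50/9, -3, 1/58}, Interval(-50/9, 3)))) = Union(ProductSet({-50/9, -3, 1/58}, Interval(-50/9, 3)), ProductSet({-47/2, -3/4, 8/73, 3}, Interval(1/58, 8/73)))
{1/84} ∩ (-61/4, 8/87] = {1/84}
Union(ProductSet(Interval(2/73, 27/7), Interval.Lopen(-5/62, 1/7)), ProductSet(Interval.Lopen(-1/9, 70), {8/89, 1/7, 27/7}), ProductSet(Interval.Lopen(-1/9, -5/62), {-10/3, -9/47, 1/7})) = Union(ProductSet(Interval.Lopen(-1/9, -5/62), {-10/3, -9/47, 1/7}), ProductSet(Interval.Lopen(-1/9, 70), {8/89, 1/7, 27/7}), ProductSet(Interval(2/73, 27/7), Interval.Lopen(-5/62, 1/7)))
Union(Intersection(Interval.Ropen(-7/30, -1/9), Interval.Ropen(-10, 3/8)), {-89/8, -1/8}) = Union({-89/8}, Interval.Ropen(-7/30, -1/9))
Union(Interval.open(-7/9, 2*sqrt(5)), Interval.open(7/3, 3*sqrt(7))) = Interval.open(-7/9, 3*sqrt(7))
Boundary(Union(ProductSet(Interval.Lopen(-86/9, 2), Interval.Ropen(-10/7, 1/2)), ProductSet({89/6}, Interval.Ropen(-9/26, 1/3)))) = Union(ProductSet({89/6}, Interval(-9/26, 1/3)), ProductSet({-86/9, 2}, Interval(-10/7, 1/2)), ProductSet(Interval(-86/9, 2), {-10/7, 1/2}))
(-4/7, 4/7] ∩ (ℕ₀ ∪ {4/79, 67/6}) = {0} ∪ {4/79}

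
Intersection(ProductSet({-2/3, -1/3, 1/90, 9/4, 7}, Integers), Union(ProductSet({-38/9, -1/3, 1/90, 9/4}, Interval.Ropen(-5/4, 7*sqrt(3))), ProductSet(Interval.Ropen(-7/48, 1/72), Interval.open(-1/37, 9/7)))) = ProductSet({-1/3, 1/90, 9/4}, Range(-1, 13, 1))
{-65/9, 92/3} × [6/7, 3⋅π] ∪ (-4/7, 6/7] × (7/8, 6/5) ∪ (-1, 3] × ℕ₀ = ((-1, 3] × ℕ₀) ∪ ({-65/9, 92/3} × [6/7, 3⋅π]) ∪ ((-4/7, 6/7] × (7/8, 6/5))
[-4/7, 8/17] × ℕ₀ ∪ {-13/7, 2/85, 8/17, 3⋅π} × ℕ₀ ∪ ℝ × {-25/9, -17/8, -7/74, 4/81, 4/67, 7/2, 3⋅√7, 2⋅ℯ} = (({-13/7, 3⋅π} ∪ [-4/7, 8/17]) × ℕ₀) ∪ (ℝ × {-25/9, -17/8, -7/74, 4/81, 4/67, 7/2, 3⋅√7, 2⋅ℯ})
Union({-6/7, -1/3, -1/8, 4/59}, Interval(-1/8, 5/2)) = Union({-6/7, -1/3}, Interval(-1/8, 5/2))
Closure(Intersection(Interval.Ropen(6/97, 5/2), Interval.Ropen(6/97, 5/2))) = Interval(6/97, 5/2)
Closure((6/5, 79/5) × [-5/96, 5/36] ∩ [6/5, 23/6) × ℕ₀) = [6/5, 23/6] × {0}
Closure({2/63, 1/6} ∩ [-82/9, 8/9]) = {2/63, 1/6}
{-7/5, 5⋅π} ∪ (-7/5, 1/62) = [-7/5, 1/62) ∪ {5⋅π}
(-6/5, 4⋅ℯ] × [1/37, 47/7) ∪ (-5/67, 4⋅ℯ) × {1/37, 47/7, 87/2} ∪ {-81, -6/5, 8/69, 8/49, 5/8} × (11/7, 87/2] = ({-81, -6/5, 8/69, 8/49, 5/8} × (11/7, 87/2]) ∪ ((-5/67, 4⋅ℯ) × {1/37, 47/7, 87/2}) ∪ ((-6/5, 4⋅ℯ] × [1/37, 47/7))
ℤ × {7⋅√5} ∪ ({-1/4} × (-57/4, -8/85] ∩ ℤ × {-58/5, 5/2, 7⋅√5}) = ℤ × {7⋅√5}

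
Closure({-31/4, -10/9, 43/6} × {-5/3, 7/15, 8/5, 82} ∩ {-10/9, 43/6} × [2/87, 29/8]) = {-10/9, 43/6} × {7/15, 8/5}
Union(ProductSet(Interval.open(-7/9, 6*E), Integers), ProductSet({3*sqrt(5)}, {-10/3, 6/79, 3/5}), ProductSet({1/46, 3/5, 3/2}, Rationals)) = Union(ProductSet({3*sqrt(5)}, {-10/3, 6/79, 3/5}), ProductSet({1/46, 3/5, 3/2}, Rationals), ProductSet(Interval.open(-7/9, 6*E), Integers))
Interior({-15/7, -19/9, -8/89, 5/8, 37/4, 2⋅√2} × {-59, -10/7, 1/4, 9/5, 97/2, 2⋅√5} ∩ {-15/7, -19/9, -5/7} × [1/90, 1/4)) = ∅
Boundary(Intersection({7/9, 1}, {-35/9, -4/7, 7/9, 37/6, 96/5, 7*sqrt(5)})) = {7/9}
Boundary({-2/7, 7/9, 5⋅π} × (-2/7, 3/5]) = {-2/7, 7/9, 5⋅π} × [-2/7, 3/5]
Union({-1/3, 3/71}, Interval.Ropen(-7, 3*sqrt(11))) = Interval.Ropen(-7, 3*sqrt(11))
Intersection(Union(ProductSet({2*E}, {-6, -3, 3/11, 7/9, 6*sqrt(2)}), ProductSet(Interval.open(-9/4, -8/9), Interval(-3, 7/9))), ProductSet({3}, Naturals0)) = EmptySet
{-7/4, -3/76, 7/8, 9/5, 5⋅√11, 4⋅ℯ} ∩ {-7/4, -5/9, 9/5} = {-7/4, 9/5}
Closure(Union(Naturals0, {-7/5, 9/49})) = Union({-7/5, 9/49}, Naturals0)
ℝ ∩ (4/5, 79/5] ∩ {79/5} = {79/5}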